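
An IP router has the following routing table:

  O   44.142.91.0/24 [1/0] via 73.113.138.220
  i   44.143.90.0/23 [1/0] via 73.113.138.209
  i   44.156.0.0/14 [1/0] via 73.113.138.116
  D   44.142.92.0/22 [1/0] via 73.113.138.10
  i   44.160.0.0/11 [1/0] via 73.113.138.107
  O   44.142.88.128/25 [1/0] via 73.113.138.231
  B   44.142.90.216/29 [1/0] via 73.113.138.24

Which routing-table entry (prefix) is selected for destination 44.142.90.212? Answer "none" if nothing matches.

none

44.142.90.212 is outside every listed prefix and there is no default route.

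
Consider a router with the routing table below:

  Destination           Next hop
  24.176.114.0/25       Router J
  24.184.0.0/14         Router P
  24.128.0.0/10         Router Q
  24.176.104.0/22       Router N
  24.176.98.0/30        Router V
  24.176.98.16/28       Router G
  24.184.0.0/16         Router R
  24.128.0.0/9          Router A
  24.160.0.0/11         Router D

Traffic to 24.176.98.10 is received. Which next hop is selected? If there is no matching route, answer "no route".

Routes whose prefix contains 24.176.98.10:
  24.128.0.0/9 (24.128.0.0 - 24.255.255.255) -> Router A
  24.128.0.0/10 (24.128.0.0 - 24.191.255.255) -> Router Q
  24.160.0.0/11 (24.160.0.0 - 24.191.255.255) -> Router D
More-specific entries that do NOT match:
  24.176.98.0/30 (24.176.98.0 - 24.176.98.3) does not contain 24.176.98.10
  24.176.98.16/28 (24.176.98.16 - 24.176.98.31) does not contain 24.176.98.10
  24.176.114.0/25 (24.176.114.0 - 24.176.114.127) does not contain 24.176.98.10
  24.176.104.0/22 (24.176.104.0 - 24.176.107.255) does not contain 24.176.98.10
  24.184.0.0/16 (24.184.0.0 - 24.184.255.255) does not contain 24.176.98.10
  24.184.0.0/14 (24.184.0.0 - 24.187.255.255) does not contain 24.176.98.10
Longest matching prefix is /11 -> next hop Router D.

Router D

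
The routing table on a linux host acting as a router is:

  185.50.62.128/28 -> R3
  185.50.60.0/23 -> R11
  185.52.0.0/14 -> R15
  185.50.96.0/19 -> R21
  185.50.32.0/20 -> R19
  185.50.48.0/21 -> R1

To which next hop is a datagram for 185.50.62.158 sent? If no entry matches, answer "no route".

No entry's prefix contains 185.50.62.158; there is no default route.

no route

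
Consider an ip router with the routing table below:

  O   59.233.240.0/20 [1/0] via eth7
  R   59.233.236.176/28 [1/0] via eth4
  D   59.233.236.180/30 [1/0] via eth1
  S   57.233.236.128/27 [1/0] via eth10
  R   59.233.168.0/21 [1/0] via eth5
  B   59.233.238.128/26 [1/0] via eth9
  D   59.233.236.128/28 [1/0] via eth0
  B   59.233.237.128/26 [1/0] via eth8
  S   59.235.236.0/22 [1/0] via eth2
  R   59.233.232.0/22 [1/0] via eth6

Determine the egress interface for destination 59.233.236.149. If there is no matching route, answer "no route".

no route

No entry's prefix contains 59.233.236.149; there is no default route.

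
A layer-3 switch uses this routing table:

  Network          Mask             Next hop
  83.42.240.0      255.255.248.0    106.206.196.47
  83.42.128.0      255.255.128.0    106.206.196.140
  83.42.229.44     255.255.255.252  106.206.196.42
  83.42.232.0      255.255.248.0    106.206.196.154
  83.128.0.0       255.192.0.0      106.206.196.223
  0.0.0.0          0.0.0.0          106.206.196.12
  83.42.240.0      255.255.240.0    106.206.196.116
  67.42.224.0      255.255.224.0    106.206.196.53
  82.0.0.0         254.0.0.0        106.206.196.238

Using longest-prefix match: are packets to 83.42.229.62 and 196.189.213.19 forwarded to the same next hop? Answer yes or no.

83.42.229.62: longest match 83.42.128.0/17 -> 106.206.196.140
196.189.213.19: longest match 0.0.0.0/0 -> 106.206.196.12

no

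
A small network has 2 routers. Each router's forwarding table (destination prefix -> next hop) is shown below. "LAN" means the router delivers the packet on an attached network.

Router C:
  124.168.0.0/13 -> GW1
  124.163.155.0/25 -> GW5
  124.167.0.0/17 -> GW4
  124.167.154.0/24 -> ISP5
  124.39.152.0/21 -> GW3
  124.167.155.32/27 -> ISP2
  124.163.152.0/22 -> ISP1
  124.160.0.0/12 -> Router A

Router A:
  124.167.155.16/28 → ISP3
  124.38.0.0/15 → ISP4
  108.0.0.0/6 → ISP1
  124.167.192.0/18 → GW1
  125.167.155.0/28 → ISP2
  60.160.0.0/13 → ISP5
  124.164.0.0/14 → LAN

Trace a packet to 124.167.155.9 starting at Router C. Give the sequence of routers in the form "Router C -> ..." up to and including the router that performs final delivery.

At Router C: longest match for 124.167.155.9 is 124.160.0.0/12 -> Router A
At Router A: longest match for 124.167.155.9 is 124.164.0.0/14 -> LAN

Router C -> Router A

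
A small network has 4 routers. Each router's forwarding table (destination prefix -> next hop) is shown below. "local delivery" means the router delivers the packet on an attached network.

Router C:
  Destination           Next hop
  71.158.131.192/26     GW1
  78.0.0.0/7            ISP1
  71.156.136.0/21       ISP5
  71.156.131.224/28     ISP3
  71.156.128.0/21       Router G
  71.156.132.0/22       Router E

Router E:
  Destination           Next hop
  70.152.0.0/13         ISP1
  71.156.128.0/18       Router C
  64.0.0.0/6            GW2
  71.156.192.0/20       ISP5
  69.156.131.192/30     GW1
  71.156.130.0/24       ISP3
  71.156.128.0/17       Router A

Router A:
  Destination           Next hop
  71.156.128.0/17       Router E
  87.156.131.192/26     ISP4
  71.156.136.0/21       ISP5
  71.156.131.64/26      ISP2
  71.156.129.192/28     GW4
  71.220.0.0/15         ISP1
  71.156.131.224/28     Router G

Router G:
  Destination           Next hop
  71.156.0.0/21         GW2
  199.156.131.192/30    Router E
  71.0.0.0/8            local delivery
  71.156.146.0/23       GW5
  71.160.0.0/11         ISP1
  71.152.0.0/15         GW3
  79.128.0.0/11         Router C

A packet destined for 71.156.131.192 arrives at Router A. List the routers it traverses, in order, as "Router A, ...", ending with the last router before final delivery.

At Router A: longest match for 71.156.131.192 is 71.156.128.0/17 -> Router E
At Router E: longest match for 71.156.131.192 is 71.156.128.0/18 -> Router C
At Router C: longest match for 71.156.131.192 is 71.156.128.0/21 -> Router G
At Router G: longest match for 71.156.131.192 is 71.0.0.0/8 -> local delivery

Router A, Router E, Router C, Router G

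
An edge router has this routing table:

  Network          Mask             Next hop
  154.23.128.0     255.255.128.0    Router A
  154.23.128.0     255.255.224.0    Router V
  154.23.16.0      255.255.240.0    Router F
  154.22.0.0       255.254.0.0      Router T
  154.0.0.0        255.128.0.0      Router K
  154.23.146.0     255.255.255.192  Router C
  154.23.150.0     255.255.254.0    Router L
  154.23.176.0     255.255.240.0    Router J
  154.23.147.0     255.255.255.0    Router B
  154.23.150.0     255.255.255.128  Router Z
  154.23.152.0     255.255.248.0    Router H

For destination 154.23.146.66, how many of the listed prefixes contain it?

Prefixes containing 154.23.146.66:
  154.0.0.0/9 (154.0.0.0 - 154.127.255.255)
  154.22.0.0/15 (154.22.0.0 - 154.23.255.255)
  154.23.128.0/17 (154.23.128.0 - 154.23.255.255)
  154.23.128.0/19 (154.23.128.0 - 154.23.159.255)
Total matching entries: 4.

4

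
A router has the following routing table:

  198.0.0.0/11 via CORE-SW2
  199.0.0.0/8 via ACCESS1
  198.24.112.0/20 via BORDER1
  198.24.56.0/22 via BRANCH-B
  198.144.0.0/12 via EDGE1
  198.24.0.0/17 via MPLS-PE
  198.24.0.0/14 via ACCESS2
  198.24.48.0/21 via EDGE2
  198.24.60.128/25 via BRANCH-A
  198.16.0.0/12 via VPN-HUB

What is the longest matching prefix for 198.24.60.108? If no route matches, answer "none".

Entries matching 198.24.60.108:
  198.0.0.0/11 (198.0.0.0 - 198.31.255.255)
  198.16.0.0/12 (198.16.0.0 - 198.31.255.255)
  198.24.0.0/14 (198.24.0.0 - 198.27.255.255)
  198.24.0.0/17 (198.24.0.0 - 198.24.127.255)
Most specific is 198.24.0.0/17.

198.24.0.0/17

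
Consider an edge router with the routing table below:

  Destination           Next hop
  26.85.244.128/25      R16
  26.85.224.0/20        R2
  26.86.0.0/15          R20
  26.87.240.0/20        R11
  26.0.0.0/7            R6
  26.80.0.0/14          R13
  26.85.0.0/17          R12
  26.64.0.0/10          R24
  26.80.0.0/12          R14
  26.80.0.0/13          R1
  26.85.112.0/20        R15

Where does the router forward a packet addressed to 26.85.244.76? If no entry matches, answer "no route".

R1

Routes whose prefix contains 26.85.244.76:
  26.0.0.0/7 (26.0.0.0 - 27.255.255.255) -> R6
  26.64.0.0/10 (26.64.0.0 - 26.127.255.255) -> R24
  26.80.0.0/12 (26.80.0.0 - 26.95.255.255) -> R14
  26.80.0.0/13 (26.80.0.0 - 26.87.255.255) -> R1
More-specific entries that do NOT match:
  26.85.244.128/25 (26.85.244.128 - 26.85.244.255) does not contain 26.85.244.76
  26.85.224.0/20 (26.85.224.0 - 26.85.239.255) does not contain 26.85.244.76
  26.87.240.0/20 (26.87.240.0 - 26.87.255.255) does not contain 26.85.244.76
  26.85.112.0/20 (26.85.112.0 - 26.85.127.255) does not contain 26.85.244.76
  26.85.0.0/17 (26.85.0.0 - 26.85.127.255) does not contain 26.85.244.76
  26.86.0.0/15 (26.86.0.0 - 26.87.255.255) does not contain 26.85.244.76
  26.80.0.0/14 (26.80.0.0 - 26.83.255.255) does not contain 26.85.244.76
Longest matching prefix is /13 -> next hop R1.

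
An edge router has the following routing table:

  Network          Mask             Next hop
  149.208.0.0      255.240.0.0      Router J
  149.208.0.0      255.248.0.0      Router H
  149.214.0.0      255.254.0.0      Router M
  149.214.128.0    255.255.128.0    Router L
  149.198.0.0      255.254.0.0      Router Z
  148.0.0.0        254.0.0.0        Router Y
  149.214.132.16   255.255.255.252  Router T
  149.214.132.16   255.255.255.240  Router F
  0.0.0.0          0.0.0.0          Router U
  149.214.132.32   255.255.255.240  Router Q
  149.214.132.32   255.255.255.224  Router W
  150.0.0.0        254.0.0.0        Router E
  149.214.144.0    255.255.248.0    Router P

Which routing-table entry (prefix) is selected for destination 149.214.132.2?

149.214.128.0/17

Entries matching 149.214.132.2:
  0.0.0.0/0 (default, matches everything)
  148.0.0.0/7 (148.0.0.0 - 149.255.255.255)
  149.208.0.0/12 (149.208.0.0 - 149.223.255.255)
  149.208.0.0/13 (149.208.0.0 - 149.215.255.255)
  149.214.0.0/15 (149.214.0.0 - 149.215.255.255)
  149.214.128.0/17 (149.214.128.0 - 149.214.255.255)
Most specific is 149.214.128.0/17.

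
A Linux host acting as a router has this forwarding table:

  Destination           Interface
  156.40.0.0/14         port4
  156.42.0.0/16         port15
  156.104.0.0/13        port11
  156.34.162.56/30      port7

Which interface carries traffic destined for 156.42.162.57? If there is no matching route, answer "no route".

Routes whose prefix contains 156.42.162.57:
  156.40.0.0/14 (156.40.0.0 - 156.43.255.255) -> port4
  156.42.0.0/16 (156.42.0.0 - 156.42.255.255) -> port15
More-specific entries that do NOT match:
  156.34.162.56/30 (156.34.162.56 - 156.34.162.59) does not contain 156.42.162.57
Longest matching prefix is /16 -> interface port15.

port15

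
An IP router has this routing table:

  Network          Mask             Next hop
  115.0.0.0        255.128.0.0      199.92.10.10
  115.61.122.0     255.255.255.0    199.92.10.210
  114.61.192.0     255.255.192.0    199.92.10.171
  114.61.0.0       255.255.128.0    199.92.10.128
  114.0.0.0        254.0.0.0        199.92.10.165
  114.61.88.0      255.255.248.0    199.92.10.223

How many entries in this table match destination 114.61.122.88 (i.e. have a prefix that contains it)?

Prefixes containing 114.61.122.88:
  114.0.0.0/7 (114.0.0.0 - 115.255.255.255)
  114.61.0.0/17 (114.61.0.0 - 114.61.127.255)
Total matching entries: 2.

2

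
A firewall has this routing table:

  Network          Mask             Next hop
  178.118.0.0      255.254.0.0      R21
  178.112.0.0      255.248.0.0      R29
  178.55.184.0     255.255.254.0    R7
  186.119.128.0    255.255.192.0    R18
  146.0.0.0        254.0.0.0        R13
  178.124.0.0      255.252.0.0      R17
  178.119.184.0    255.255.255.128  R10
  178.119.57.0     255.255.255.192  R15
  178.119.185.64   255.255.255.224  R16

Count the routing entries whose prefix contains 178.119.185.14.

Prefixes containing 178.119.185.14:
  178.112.0.0/13 (178.112.0.0 - 178.119.255.255)
  178.118.0.0/15 (178.118.0.0 - 178.119.255.255)
Total matching entries: 2.

2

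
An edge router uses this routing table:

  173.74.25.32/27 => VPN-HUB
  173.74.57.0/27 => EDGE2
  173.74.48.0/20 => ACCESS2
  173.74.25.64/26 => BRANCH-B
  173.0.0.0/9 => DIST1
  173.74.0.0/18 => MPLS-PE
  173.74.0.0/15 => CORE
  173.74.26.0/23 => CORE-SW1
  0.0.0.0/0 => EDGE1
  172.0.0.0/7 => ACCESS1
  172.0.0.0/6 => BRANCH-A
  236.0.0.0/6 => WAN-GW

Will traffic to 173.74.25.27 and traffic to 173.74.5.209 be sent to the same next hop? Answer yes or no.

173.74.25.27: longest match 173.74.0.0/18 -> MPLS-PE
173.74.5.209: longest match 173.74.0.0/18 -> MPLS-PE

yes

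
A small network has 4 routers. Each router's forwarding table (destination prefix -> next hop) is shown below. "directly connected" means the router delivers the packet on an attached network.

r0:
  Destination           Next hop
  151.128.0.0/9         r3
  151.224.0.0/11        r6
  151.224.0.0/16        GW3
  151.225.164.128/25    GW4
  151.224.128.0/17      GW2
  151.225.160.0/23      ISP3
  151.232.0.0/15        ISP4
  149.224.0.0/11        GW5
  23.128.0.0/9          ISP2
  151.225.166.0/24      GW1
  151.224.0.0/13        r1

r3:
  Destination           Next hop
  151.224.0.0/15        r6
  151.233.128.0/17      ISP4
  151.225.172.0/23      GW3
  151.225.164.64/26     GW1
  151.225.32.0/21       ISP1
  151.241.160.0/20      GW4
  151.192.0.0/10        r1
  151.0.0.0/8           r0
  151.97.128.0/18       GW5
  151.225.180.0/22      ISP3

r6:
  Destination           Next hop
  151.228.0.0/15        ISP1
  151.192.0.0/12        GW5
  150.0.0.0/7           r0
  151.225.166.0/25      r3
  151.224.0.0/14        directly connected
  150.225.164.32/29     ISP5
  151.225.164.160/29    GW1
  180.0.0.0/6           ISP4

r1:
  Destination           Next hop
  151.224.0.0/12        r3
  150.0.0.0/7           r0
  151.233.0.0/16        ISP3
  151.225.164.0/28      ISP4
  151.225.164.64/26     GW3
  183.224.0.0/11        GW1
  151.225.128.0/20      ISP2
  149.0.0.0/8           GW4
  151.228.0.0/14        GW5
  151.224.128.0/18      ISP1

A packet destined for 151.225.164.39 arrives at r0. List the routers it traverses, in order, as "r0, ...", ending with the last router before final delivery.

r0, r1, r3, r6

At r0: longest match for 151.225.164.39 is 151.224.0.0/13 -> r1
At r1: longest match for 151.225.164.39 is 151.224.0.0/12 -> r3
At r3: longest match for 151.225.164.39 is 151.224.0.0/15 -> r6
At r6: longest match for 151.225.164.39 is 151.224.0.0/14 -> directly connected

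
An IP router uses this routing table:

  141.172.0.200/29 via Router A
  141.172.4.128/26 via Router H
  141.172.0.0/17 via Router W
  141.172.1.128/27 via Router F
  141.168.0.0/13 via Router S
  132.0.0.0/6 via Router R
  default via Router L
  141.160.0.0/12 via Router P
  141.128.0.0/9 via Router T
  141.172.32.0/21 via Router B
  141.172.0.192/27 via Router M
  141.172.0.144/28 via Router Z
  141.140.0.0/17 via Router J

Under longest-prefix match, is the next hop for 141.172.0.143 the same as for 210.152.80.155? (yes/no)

no

141.172.0.143: longest match 141.172.0.0/17 -> Router W
210.152.80.155: longest match 0.0.0.0/0 -> Router L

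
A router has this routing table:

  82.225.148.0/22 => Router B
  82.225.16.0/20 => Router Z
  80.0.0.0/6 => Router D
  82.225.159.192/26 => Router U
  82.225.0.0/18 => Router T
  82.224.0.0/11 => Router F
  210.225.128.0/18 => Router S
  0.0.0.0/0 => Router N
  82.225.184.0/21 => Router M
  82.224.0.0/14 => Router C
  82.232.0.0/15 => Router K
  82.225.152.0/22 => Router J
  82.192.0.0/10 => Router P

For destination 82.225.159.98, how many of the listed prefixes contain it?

5

Prefixes containing 82.225.159.98:
  0.0.0.0/0 (default, matches everything)
  80.0.0.0/6 (80.0.0.0 - 83.255.255.255)
  82.192.0.0/10 (82.192.0.0 - 82.255.255.255)
  82.224.0.0/11 (82.224.0.0 - 82.255.255.255)
  82.224.0.0/14 (82.224.0.0 - 82.227.255.255)
Total matching entries: 5.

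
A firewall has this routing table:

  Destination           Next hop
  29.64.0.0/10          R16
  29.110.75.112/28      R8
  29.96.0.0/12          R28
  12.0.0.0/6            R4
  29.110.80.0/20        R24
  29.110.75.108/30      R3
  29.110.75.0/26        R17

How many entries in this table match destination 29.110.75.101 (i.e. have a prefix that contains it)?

Prefixes containing 29.110.75.101:
  29.64.0.0/10 (29.64.0.0 - 29.127.255.255)
  29.96.0.0/12 (29.96.0.0 - 29.111.255.255)
Total matching entries: 2.

2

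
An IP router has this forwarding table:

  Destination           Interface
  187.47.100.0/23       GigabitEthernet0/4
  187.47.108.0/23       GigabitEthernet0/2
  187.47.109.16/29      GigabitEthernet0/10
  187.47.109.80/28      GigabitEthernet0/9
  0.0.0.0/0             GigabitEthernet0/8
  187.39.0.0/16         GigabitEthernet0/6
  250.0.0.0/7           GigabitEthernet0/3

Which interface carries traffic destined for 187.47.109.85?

Routes whose prefix contains 187.47.109.85:
  0.0.0.0/0 (default, matches everything) -> GigabitEthernet0/8
  187.47.108.0/23 (187.47.108.0 - 187.47.109.255) -> GigabitEthernet0/2
  187.47.109.80/28 (187.47.109.80 - 187.47.109.95) -> GigabitEthernet0/9
More-specific entries that do NOT match:
  187.47.109.16/29 (187.47.109.16 - 187.47.109.23) does not contain 187.47.109.85
Longest matching prefix is /28 -> interface GigabitEthernet0/9.

GigabitEthernet0/9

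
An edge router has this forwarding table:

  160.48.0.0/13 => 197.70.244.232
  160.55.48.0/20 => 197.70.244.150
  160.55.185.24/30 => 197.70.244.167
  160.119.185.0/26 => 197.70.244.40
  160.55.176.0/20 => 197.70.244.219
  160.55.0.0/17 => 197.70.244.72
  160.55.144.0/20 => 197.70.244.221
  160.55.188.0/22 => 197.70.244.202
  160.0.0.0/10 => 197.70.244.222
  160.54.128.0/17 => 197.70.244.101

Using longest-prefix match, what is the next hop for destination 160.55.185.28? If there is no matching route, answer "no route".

Routes whose prefix contains 160.55.185.28:
  160.0.0.0/10 (160.0.0.0 - 160.63.255.255) -> 197.70.244.222
  160.48.0.0/13 (160.48.0.0 - 160.55.255.255) -> 197.70.244.232
  160.55.176.0/20 (160.55.176.0 - 160.55.191.255) -> 197.70.244.219
More-specific entries that do NOT match:
  160.55.185.24/30 (160.55.185.24 - 160.55.185.27) does not contain 160.55.185.28
  160.119.185.0/26 (160.119.185.0 - 160.119.185.63) does not contain 160.55.185.28
  160.55.188.0/22 (160.55.188.0 - 160.55.191.255) does not contain 160.55.185.28
Longest matching prefix is /20 -> next hop 197.70.244.219.

197.70.244.219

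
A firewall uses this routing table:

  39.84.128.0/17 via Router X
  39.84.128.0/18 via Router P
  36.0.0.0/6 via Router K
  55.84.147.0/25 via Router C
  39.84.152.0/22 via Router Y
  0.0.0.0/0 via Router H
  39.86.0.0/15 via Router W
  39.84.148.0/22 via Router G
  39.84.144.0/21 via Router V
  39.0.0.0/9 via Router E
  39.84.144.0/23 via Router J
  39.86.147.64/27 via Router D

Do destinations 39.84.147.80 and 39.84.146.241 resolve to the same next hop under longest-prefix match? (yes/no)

39.84.147.80: longest match 39.84.144.0/21 -> Router V
39.84.146.241: longest match 39.84.144.0/21 -> Router V

yes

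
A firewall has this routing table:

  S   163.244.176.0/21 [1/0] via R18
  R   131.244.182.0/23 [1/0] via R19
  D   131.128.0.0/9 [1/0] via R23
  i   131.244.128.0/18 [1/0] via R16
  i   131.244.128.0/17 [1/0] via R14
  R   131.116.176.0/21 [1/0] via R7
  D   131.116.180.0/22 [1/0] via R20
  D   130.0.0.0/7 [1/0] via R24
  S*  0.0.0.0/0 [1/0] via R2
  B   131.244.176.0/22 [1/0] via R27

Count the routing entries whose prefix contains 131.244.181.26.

Prefixes containing 131.244.181.26:
  0.0.0.0/0 (default, matches everything)
  130.0.0.0/7 (130.0.0.0 - 131.255.255.255)
  131.128.0.0/9 (131.128.0.0 - 131.255.255.255)
  131.244.128.0/17 (131.244.128.0 - 131.244.255.255)
  131.244.128.0/18 (131.244.128.0 - 131.244.191.255)
Total matching entries: 5.

5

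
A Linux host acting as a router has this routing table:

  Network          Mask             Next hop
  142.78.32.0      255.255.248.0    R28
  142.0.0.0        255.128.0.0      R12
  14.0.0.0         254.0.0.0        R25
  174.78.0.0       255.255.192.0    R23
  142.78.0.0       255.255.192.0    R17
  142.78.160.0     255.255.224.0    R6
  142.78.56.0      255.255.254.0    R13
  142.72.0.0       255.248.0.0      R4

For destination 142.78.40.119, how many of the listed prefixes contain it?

Prefixes containing 142.78.40.119:
  142.0.0.0/9 (142.0.0.0 - 142.127.255.255)
  142.72.0.0/13 (142.72.0.0 - 142.79.255.255)
  142.78.0.0/18 (142.78.0.0 - 142.78.63.255)
Total matching entries: 3.

3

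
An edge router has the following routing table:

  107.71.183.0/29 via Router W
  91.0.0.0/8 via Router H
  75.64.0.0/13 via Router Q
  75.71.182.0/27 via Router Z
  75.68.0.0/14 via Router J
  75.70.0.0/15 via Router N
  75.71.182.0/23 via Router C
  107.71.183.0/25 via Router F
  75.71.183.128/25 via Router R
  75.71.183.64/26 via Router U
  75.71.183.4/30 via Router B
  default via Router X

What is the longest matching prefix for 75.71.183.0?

75.71.182.0/23

Entries matching 75.71.183.0:
  0.0.0.0/0 (default, matches everything)
  75.64.0.0/13 (75.64.0.0 - 75.71.255.255)
  75.68.0.0/14 (75.68.0.0 - 75.71.255.255)
  75.70.0.0/15 (75.70.0.0 - 75.71.255.255)
  75.71.182.0/23 (75.71.182.0 - 75.71.183.255)
Most specific is 75.71.182.0/23.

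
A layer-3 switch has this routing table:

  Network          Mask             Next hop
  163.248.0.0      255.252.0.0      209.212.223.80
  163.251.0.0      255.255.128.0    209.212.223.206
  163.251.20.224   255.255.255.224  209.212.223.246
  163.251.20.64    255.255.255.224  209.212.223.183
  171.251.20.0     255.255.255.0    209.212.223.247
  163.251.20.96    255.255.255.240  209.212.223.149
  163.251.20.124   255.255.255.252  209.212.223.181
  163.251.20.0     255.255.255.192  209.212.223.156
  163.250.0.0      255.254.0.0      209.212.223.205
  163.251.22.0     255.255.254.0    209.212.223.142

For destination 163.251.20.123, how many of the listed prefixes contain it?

3

Prefixes containing 163.251.20.123:
  163.248.0.0/14 (163.248.0.0 - 163.251.255.255)
  163.250.0.0/15 (163.250.0.0 - 163.251.255.255)
  163.251.0.0/17 (163.251.0.0 - 163.251.127.255)
Total matching entries: 3.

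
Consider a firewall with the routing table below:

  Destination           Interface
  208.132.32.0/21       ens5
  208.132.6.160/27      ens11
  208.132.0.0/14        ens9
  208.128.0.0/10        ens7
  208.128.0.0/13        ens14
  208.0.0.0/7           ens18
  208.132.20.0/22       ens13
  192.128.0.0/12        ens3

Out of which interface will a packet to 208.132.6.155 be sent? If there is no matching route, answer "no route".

ens9

Routes whose prefix contains 208.132.6.155:
  208.0.0.0/7 (208.0.0.0 - 209.255.255.255) -> ens18
  208.128.0.0/10 (208.128.0.0 - 208.191.255.255) -> ens7
  208.128.0.0/13 (208.128.0.0 - 208.135.255.255) -> ens14
  208.132.0.0/14 (208.132.0.0 - 208.135.255.255) -> ens9
More-specific entries that do NOT match:
  208.132.6.160/27 (208.132.6.160 - 208.132.6.191) does not contain 208.132.6.155
  208.132.20.0/22 (208.132.20.0 - 208.132.23.255) does not contain 208.132.6.155
  208.132.32.0/21 (208.132.32.0 - 208.132.39.255) does not contain 208.132.6.155
Longest matching prefix is /14 -> interface ens9.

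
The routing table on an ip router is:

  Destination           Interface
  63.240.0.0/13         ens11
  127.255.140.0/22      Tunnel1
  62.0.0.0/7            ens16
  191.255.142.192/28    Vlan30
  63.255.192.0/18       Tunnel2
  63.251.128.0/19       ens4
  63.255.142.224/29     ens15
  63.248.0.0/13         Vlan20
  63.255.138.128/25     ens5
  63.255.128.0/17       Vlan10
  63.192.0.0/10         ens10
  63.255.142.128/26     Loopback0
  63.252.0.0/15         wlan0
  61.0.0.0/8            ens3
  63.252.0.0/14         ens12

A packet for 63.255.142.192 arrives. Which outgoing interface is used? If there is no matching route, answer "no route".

Routes whose prefix contains 63.255.142.192:
  62.0.0.0/7 (62.0.0.0 - 63.255.255.255) -> ens16
  63.192.0.0/10 (63.192.0.0 - 63.255.255.255) -> ens10
  63.248.0.0/13 (63.248.0.0 - 63.255.255.255) -> Vlan20
  63.252.0.0/14 (63.252.0.0 - 63.255.255.255) -> ens12
  63.255.128.0/17 (63.255.128.0 - 63.255.255.255) -> Vlan10
More-specific entries that do NOT match:
  63.255.142.224/29 (63.255.142.224 - 63.255.142.231) does not contain 63.255.142.192
  191.255.142.192/28 (191.255.142.192 - 191.255.142.207) does not contain 63.255.142.192
  63.255.142.128/26 (63.255.142.128 - 63.255.142.191) does not contain 63.255.142.192
  63.255.138.128/25 (63.255.138.128 - 63.255.138.255) does not contain 63.255.142.192
  127.255.140.0/22 (127.255.140.0 - 127.255.143.255) does not contain 63.255.142.192
  63.251.128.0/19 (63.251.128.0 - 63.251.159.255) does not contain 63.255.142.192
  63.255.192.0/18 (63.255.192.0 - 63.255.255.255) does not contain 63.255.142.192
Longest matching prefix is /17 -> interface Vlan10.

Vlan10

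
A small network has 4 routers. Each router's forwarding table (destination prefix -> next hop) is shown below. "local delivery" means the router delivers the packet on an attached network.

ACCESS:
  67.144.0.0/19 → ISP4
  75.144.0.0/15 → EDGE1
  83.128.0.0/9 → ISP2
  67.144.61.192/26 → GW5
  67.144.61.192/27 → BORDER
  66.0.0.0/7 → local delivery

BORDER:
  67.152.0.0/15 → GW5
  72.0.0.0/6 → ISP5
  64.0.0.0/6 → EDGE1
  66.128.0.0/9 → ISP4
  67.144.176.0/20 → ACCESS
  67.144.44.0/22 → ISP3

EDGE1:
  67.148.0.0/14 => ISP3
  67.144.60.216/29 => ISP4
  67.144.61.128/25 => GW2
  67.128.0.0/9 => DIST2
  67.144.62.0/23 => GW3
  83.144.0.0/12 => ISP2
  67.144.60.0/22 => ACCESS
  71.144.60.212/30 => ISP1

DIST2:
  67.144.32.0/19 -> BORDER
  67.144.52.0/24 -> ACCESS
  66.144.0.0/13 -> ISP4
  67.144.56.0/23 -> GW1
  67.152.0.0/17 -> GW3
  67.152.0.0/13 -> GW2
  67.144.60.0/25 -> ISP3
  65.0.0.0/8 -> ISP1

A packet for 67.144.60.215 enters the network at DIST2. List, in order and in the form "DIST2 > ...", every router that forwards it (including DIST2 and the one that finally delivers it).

DIST2 > BORDER > EDGE1 > ACCESS

At DIST2: longest match for 67.144.60.215 is 67.144.32.0/19 -> BORDER
At BORDER: longest match for 67.144.60.215 is 64.0.0.0/6 -> EDGE1
At EDGE1: longest match for 67.144.60.215 is 67.144.60.0/22 -> ACCESS
At ACCESS: longest match for 67.144.60.215 is 66.0.0.0/7 -> local delivery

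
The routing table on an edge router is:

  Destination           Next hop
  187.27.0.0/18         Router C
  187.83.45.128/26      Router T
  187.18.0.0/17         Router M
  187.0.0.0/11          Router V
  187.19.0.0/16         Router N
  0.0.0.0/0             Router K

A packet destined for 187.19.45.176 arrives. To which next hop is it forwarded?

Router N

Routes whose prefix contains 187.19.45.176:
  0.0.0.0/0 (default, matches everything) -> Router K
  187.0.0.0/11 (187.0.0.0 - 187.31.255.255) -> Router V
  187.19.0.0/16 (187.19.0.0 - 187.19.255.255) -> Router N
More-specific entries that do NOT match:
  187.83.45.128/26 (187.83.45.128 - 187.83.45.191) does not contain 187.19.45.176
  187.27.0.0/18 (187.27.0.0 - 187.27.63.255) does not contain 187.19.45.176
  187.18.0.0/17 (187.18.0.0 - 187.18.127.255) does not contain 187.19.45.176
Longest matching prefix is /16 -> next hop Router N.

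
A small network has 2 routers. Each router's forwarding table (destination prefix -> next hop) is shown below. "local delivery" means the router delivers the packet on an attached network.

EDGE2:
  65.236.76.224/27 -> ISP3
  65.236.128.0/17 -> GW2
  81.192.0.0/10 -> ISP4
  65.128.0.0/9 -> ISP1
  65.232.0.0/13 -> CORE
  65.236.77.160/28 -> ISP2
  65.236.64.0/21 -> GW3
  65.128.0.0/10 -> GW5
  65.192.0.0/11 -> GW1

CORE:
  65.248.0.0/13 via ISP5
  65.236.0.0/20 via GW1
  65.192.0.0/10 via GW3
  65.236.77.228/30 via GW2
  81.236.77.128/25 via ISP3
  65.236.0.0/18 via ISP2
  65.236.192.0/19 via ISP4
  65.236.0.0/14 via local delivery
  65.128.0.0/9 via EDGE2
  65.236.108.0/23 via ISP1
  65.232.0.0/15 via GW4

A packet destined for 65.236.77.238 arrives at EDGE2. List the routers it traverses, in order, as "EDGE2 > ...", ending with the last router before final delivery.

EDGE2 > CORE

At EDGE2: longest match for 65.236.77.238 is 65.232.0.0/13 -> CORE
At CORE: longest match for 65.236.77.238 is 65.236.0.0/14 -> local delivery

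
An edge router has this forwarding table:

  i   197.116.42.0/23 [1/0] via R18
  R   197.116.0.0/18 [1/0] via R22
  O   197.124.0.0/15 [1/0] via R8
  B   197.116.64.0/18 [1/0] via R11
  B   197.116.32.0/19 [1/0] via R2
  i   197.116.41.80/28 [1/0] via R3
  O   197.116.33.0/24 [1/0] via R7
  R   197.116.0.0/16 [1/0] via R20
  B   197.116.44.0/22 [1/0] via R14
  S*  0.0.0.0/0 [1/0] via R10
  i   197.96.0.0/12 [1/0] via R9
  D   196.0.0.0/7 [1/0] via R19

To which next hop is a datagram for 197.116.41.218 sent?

R2

Routes whose prefix contains 197.116.41.218:
  0.0.0.0/0 (default, matches everything) -> R10
  196.0.0.0/7 (196.0.0.0 - 197.255.255.255) -> R19
  197.116.0.0/16 (197.116.0.0 - 197.116.255.255) -> R20
  197.116.0.0/18 (197.116.0.0 - 197.116.63.255) -> R22
  197.116.32.0/19 (197.116.32.0 - 197.116.63.255) -> R2
More-specific entries that do NOT match:
  197.116.41.80/28 (197.116.41.80 - 197.116.41.95) does not contain 197.116.41.218
  197.116.33.0/24 (197.116.33.0 - 197.116.33.255) does not contain 197.116.41.218
  197.116.42.0/23 (197.116.42.0 - 197.116.43.255) does not contain 197.116.41.218
  197.116.44.0/22 (197.116.44.0 - 197.116.47.255) does not contain 197.116.41.218
Longest matching prefix is /19 -> next hop R2.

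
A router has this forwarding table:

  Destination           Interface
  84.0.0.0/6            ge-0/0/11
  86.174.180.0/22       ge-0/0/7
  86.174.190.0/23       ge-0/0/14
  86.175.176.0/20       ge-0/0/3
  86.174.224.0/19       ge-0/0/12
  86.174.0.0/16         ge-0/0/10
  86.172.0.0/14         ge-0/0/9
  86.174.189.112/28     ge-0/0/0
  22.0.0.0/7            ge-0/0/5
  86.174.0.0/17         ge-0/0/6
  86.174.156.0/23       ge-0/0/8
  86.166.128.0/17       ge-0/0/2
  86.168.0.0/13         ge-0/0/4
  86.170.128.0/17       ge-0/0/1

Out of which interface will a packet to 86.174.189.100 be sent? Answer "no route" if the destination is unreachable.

ge-0/0/10

Routes whose prefix contains 86.174.189.100:
  84.0.0.0/6 (84.0.0.0 - 87.255.255.255) -> ge-0/0/11
  86.168.0.0/13 (86.168.0.0 - 86.175.255.255) -> ge-0/0/4
  86.172.0.0/14 (86.172.0.0 - 86.175.255.255) -> ge-0/0/9
  86.174.0.0/16 (86.174.0.0 - 86.174.255.255) -> ge-0/0/10
More-specific entries that do NOT match:
  86.174.189.112/28 (86.174.189.112 - 86.174.189.127) does not contain 86.174.189.100
  86.174.190.0/23 (86.174.190.0 - 86.174.191.255) does not contain 86.174.189.100
  86.174.156.0/23 (86.174.156.0 - 86.174.157.255) does not contain 86.174.189.100
  86.174.180.0/22 (86.174.180.0 - 86.174.183.255) does not contain 86.174.189.100
  86.175.176.0/20 (86.175.176.0 - 86.175.191.255) does not contain 86.174.189.100
  86.174.224.0/19 (86.174.224.0 - 86.174.255.255) does not contain 86.174.189.100
  86.174.0.0/17 (86.174.0.0 - 86.174.127.255) does not contain 86.174.189.100
  86.166.128.0/17 (86.166.128.0 - 86.166.255.255) does not contain 86.174.189.100
  86.170.128.0/17 (86.170.128.0 - 86.170.255.255) does not contain 86.174.189.100
Longest matching prefix is /16 -> interface ge-0/0/10.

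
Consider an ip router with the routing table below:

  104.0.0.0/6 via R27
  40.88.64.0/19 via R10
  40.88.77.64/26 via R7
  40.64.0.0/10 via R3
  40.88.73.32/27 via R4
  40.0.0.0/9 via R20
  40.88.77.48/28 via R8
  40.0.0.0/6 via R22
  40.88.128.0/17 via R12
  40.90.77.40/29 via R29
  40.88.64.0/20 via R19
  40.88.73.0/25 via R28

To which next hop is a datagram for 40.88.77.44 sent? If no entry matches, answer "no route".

Routes whose prefix contains 40.88.77.44:
  40.0.0.0/6 (40.0.0.0 - 43.255.255.255) -> R22
  40.0.0.0/9 (40.0.0.0 - 40.127.255.255) -> R20
  40.64.0.0/10 (40.64.0.0 - 40.127.255.255) -> R3
  40.88.64.0/19 (40.88.64.0 - 40.88.95.255) -> R10
  40.88.64.0/20 (40.88.64.0 - 40.88.79.255) -> R19
More-specific entries that do NOT match:
  40.90.77.40/29 (40.90.77.40 - 40.90.77.47) does not contain 40.88.77.44
  40.88.77.48/28 (40.88.77.48 - 40.88.77.63) does not contain 40.88.77.44
  40.88.73.32/27 (40.88.73.32 - 40.88.73.63) does not contain 40.88.77.44
  40.88.77.64/26 (40.88.77.64 - 40.88.77.127) does not contain 40.88.77.44
  40.88.73.0/25 (40.88.73.0 - 40.88.73.127) does not contain 40.88.77.44
Longest matching prefix is /20 -> next hop R19.

R19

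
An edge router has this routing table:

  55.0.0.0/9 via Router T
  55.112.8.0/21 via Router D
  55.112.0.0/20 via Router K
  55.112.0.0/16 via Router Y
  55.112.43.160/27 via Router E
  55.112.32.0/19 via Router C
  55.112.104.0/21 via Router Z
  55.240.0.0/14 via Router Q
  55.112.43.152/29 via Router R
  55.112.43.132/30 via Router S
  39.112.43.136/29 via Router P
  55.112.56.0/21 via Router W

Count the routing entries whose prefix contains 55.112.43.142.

3

Prefixes containing 55.112.43.142:
  55.0.0.0/9 (55.0.0.0 - 55.127.255.255)
  55.112.0.0/16 (55.112.0.0 - 55.112.255.255)
  55.112.32.0/19 (55.112.32.0 - 55.112.63.255)
Total matching entries: 3.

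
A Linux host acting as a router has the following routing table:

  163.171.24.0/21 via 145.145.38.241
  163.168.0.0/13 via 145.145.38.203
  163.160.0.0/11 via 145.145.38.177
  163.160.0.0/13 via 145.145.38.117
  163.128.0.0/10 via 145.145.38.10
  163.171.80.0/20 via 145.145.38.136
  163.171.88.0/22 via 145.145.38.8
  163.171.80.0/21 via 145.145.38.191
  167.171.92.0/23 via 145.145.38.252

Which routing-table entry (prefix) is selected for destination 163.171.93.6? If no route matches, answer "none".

163.171.80.0/20

Entries matching 163.171.93.6:
  163.128.0.0/10 (163.128.0.0 - 163.191.255.255)
  163.160.0.0/11 (163.160.0.0 - 163.191.255.255)
  163.168.0.0/13 (163.168.0.0 - 163.175.255.255)
  163.171.80.0/20 (163.171.80.0 - 163.171.95.255)
Most specific is 163.171.80.0/20.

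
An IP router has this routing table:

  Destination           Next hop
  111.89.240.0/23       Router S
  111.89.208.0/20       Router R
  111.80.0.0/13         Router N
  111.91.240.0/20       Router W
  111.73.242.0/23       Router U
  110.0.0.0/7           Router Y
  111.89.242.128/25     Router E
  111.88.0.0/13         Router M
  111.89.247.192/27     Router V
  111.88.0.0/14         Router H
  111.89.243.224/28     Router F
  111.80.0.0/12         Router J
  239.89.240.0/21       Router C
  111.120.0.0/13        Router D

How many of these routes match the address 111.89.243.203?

4

Prefixes containing 111.89.243.203:
  110.0.0.0/7 (110.0.0.0 - 111.255.255.255)
  111.80.0.0/12 (111.80.0.0 - 111.95.255.255)
  111.88.0.0/13 (111.88.0.0 - 111.95.255.255)
  111.88.0.0/14 (111.88.0.0 - 111.91.255.255)
Total matching entries: 4.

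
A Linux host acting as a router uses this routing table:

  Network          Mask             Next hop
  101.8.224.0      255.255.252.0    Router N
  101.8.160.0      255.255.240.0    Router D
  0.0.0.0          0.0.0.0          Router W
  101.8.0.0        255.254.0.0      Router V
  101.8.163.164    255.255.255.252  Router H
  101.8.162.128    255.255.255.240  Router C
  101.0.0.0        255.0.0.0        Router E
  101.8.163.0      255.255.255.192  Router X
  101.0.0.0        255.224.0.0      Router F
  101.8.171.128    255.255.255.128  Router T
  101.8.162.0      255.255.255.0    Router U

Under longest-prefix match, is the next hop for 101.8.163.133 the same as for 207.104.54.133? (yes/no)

no

101.8.163.133: longest match 101.8.160.0/20 -> Router D
207.104.54.133: longest match 0.0.0.0/0 -> Router W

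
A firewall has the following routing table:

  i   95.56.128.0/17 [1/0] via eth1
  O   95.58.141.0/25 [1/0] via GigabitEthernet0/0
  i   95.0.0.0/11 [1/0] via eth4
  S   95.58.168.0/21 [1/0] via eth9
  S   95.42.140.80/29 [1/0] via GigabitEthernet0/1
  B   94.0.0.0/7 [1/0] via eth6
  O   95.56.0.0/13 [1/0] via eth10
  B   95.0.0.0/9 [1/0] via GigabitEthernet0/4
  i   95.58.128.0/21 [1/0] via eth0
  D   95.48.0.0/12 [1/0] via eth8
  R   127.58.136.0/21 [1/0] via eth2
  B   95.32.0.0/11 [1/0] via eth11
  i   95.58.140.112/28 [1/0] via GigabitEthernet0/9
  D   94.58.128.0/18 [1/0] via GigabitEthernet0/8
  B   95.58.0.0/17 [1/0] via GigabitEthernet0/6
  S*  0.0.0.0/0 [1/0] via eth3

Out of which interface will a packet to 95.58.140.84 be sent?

eth10

Routes whose prefix contains 95.58.140.84:
  0.0.0.0/0 (default, matches everything) -> eth3
  94.0.0.0/7 (94.0.0.0 - 95.255.255.255) -> eth6
  95.0.0.0/9 (95.0.0.0 - 95.127.255.255) -> GigabitEthernet0/4
  95.32.0.0/11 (95.32.0.0 - 95.63.255.255) -> eth11
  95.48.0.0/12 (95.48.0.0 - 95.63.255.255) -> eth8
  95.56.0.0/13 (95.56.0.0 - 95.63.255.255) -> eth10
More-specific entries that do NOT match:
  95.42.140.80/29 (95.42.140.80 - 95.42.140.87) does not contain 95.58.140.84
  95.58.140.112/28 (95.58.140.112 - 95.58.140.127) does not contain 95.58.140.84
  95.58.141.0/25 (95.58.141.0 - 95.58.141.127) does not contain 95.58.140.84
  95.58.168.0/21 (95.58.168.0 - 95.58.175.255) does not contain 95.58.140.84
  95.58.128.0/21 (95.58.128.0 - 95.58.135.255) does not contain 95.58.140.84
  127.58.136.0/21 (127.58.136.0 - 127.58.143.255) does not contain 95.58.140.84
  94.58.128.0/18 (94.58.128.0 - 94.58.191.255) does not contain 95.58.140.84
  95.56.128.0/17 (95.56.128.0 - 95.56.255.255) does not contain 95.58.140.84
  95.58.0.0/17 (95.58.0.0 - 95.58.127.255) does not contain 95.58.140.84
Longest matching prefix is /13 -> interface eth10.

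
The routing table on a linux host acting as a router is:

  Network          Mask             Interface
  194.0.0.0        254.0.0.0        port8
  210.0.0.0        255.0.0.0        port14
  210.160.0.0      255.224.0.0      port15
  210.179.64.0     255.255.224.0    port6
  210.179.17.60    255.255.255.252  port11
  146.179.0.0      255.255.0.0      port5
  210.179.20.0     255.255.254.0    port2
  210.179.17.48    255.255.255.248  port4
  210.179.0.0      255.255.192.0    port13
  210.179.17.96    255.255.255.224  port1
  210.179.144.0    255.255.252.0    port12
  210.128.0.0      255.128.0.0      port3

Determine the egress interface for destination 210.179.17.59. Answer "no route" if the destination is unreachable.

port13

Routes whose prefix contains 210.179.17.59:
  210.0.0.0/8 (210.0.0.0 - 210.255.255.255) -> port14
  210.128.0.0/9 (210.128.0.0 - 210.255.255.255) -> port3
  210.160.0.0/11 (210.160.0.0 - 210.191.255.255) -> port15
  210.179.0.0/18 (210.179.0.0 - 210.179.63.255) -> port13
More-specific entries that do NOT match:
  210.179.17.60/30 (210.179.17.60 - 210.179.17.63) does not contain 210.179.17.59
  210.179.17.48/29 (210.179.17.48 - 210.179.17.55) does not contain 210.179.17.59
  210.179.17.96/27 (210.179.17.96 - 210.179.17.127) does not contain 210.179.17.59
  210.179.20.0/23 (210.179.20.0 - 210.179.21.255) does not contain 210.179.17.59
  210.179.144.0/22 (210.179.144.0 - 210.179.147.255) does not contain 210.179.17.59
  210.179.64.0/19 (210.179.64.0 - 210.179.95.255) does not contain 210.179.17.59
Longest matching prefix is /18 -> interface port13.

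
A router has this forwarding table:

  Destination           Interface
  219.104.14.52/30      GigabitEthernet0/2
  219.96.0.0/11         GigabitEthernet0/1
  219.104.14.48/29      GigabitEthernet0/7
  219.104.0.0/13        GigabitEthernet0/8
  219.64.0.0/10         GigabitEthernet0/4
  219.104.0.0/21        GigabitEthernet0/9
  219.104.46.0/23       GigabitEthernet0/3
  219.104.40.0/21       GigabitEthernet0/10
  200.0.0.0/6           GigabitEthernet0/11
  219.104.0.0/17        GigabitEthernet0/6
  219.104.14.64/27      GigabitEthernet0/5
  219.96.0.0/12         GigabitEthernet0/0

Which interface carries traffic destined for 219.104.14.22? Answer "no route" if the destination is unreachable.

Routes whose prefix contains 219.104.14.22:
  219.64.0.0/10 (219.64.0.0 - 219.127.255.255) -> GigabitEthernet0/4
  219.96.0.0/11 (219.96.0.0 - 219.127.255.255) -> GigabitEthernet0/1
  219.96.0.0/12 (219.96.0.0 - 219.111.255.255) -> GigabitEthernet0/0
  219.104.0.0/13 (219.104.0.0 - 219.111.255.255) -> GigabitEthernet0/8
  219.104.0.0/17 (219.104.0.0 - 219.104.127.255) -> GigabitEthernet0/6
More-specific entries that do NOT match:
  219.104.14.52/30 (219.104.14.52 - 219.104.14.55) does not contain 219.104.14.22
  219.104.14.48/29 (219.104.14.48 - 219.104.14.55) does not contain 219.104.14.22
  219.104.14.64/27 (219.104.14.64 - 219.104.14.95) does not contain 219.104.14.22
  219.104.46.0/23 (219.104.46.0 - 219.104.47.255) does not contain 219.104.14.22
  219.104.0.0/21 (219.104.0.0 - 219.104.7.255) does not contain 219.104.14.22
  219.104.40.0/21 (219.104.40.0 - 219.104.47.255) does not contain 219.104.14.22
Longest matching prefix is /17 -> interface GigabitEthernet0/6.

GigabitEthernet0/6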